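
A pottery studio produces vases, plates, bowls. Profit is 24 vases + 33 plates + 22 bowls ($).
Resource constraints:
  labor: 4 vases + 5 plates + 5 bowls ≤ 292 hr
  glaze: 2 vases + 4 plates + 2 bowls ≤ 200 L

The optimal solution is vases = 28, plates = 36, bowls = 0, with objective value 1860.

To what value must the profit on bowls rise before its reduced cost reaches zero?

Check each constraint at x*: labor 292/292 (tight); glaze 200/200 (tight).
The binding rows give the dual system: 4·y_labor + 2·y_glaze = 24 and 5·y_labor + 4·y_glaze = 33.
This yields shadow prices y_labor = 5, y_glaze = 2.
bowls enters the basis when its profit ≥ yᵀa₃ = 5·5 + 2·2 = 29.

29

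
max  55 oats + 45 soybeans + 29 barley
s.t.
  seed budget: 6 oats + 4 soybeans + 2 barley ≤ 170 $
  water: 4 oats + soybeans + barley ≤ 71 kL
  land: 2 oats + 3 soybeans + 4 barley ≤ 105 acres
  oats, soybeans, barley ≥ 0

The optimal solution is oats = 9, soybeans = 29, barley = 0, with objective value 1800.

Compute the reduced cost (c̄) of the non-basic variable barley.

-6

Check each constraint at x*: seed budget 170/170 (tight); water 65/71 (slack 6); land 105/105 (tight).
By complementary slackness, y = 0 for the non-binding constraint.
The binding rows give the dual system: 6·y_seed budget + 2·y_land = 55 and 4·y_seed budget + 3·y_land = 45.
This yields shadow prices y_seed budget = 7.5, y_land = 5.
Reduced cost of barley: c₃ − yᵀa₃ = 29 − (7.5·2 + 5·4) = 29 − 35 = -6.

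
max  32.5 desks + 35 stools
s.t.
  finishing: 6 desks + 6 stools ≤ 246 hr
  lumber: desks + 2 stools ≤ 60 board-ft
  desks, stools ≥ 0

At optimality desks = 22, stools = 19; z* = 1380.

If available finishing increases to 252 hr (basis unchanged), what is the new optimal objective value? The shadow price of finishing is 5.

1410

Δb = 6, so new z* = 1380 + (5)·(6) = 1380 + 30 = 1410.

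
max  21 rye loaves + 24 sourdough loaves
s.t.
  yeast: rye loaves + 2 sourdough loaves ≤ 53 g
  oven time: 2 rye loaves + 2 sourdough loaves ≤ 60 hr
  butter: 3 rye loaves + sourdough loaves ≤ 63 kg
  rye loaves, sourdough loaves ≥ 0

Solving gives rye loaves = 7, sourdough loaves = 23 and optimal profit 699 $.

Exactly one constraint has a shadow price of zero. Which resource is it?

yeast: 53/53 (binding)
oven time: 60/60 (binding)
butter: 44/63 (slack 19)
By complementary slackness, a constraint with positive slack has shadow price 0 → butter.

butter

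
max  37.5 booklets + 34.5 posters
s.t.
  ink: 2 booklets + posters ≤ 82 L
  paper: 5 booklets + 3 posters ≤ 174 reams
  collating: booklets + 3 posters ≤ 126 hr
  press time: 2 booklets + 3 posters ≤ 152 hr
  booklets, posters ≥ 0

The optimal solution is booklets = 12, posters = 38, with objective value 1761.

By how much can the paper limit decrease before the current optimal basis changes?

Binding constraints: paper, collating. The basis is B = [[5,3],[1,3]] with det 12.
Per unit decrease in paper, x* moves by d = (-0.25, 0.0833).
The basis stays optimal until booklets reaches 0; allowable decrease = 48 reams.

48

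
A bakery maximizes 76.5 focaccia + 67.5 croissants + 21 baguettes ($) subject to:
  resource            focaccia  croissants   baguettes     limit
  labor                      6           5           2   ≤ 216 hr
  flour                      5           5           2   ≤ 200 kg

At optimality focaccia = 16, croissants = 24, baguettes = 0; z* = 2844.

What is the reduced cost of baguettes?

At the optimum: labor uses 216 of 216 (binding); flour uses 200 of 200 (binding).
The binding rows give the dual system: 6·y_labor + 5·y_flour = 76.5 and 5·y_labor + 5·y_flour = 67.5.
→ y_labor = 9 and y_flour = 4.5.
Reduced cost of baguettes: c₃ − yᵀa₃ = 21 − (9·2 + 4.5·2) = 21 − 27 = -6.

-6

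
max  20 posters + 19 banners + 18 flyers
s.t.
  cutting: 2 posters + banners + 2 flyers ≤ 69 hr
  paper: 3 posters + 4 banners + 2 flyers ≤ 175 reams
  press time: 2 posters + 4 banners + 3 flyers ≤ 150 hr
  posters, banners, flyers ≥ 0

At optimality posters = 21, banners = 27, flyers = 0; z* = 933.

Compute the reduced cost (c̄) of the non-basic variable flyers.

-5

Binding: cutting and press time. Non-binding: paper (4 unused).
Slack constraints have shadow price 0 (complementary slackness).
Dual feasibility on the basic columns requires 2·y_cutting + 2·y_press time = 20, 1·y_cutting + 4·y_press time = 19.
This yields shadow prices y_cutting = 7, y_press time = 3.
Reduced cost of flyers: c₃ − yᵀa₃ = 18 − (7·2 + 3·3) = 18 − 23 = -5.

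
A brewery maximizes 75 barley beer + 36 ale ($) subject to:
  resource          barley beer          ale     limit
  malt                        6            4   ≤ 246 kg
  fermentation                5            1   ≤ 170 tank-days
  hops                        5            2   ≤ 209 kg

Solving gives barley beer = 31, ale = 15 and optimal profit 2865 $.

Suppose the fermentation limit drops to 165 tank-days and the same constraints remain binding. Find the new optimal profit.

2835

Binding: malt and fermentation. Non-binding: hops (24 unused).
Since hops is not tight, its dual is 0.
Dual feasibility on the basic columns requires 6·y_malt + 5·y_fermentation = 75, 4·y_malt + 1·y_fermentation = 36.
This yields shadow prices y_malt = 7.5, y_fermentation = 6.
Δz = y_fermentation·Δb = 6 × (-5) = -30, so new z* = 2865 − 30 = 2835.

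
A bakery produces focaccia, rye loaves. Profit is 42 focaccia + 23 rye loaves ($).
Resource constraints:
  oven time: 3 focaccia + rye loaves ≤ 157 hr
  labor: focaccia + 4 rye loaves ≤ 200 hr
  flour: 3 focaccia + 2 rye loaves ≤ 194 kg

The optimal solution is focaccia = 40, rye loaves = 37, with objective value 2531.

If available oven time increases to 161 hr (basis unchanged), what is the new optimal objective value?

2551

At the optimum: oven time uses 157 of 157 (binding); labor uses 188 of 200 (slack = 12); flour uses 194 of 194 (binding).
By complementary slackness, y = 0 for the non-binding constraint.
Dual feasibility on the basic columns requires 3·y_oven time + 3·y_flour = 42, 1·y_oven time + 2·y_flour = 23.
→ y_oven time = 5 and y_flour = 9.
Δz = y_oven time·Δb = 5 × (4) = 20, so new z* = 2531 + 20 = 2551.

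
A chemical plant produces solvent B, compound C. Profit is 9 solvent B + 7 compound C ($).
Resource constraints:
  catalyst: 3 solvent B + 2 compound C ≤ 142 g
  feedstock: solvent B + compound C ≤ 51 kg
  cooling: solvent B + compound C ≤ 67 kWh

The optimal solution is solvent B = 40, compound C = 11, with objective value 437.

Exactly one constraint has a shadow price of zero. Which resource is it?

cooling

catalyst: 142/142 (binding)
feedstock: 51/51 (binding)
cooling: 51/67 (slack 16)
By complementary slackness, a constraint with positive slack has shadow price 0 → cooling.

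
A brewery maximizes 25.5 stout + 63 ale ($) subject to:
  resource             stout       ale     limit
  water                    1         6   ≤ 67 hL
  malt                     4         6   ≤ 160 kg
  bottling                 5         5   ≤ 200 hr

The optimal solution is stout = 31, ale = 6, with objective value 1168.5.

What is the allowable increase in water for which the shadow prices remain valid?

Binding constraints: water, malt. The basis is B = [[1,6],[4,6]] with det -18.
Per unit increase in water, x* moves by d = (-0.3333, 0.2222).
The basis stays optimal until stout reaches 0; allowable increase = 93 hL.

93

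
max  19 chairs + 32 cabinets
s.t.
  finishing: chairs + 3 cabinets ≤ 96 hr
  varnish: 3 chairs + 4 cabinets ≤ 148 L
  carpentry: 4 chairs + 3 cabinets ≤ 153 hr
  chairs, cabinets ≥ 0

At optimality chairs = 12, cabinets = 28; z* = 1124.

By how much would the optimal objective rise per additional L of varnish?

5

Binding: finishing and varnish. Non-binding: carpentry (21 unused).
Slack constraints have shadow price 0 (complementary slackness).
From A_Bᵀ y = c: 1·y_finishing + 3·y_varnish = 19; 3·y_finishing + 4·y_varnish = 32.
→ y_finishing = 4 and y_varnish = 5.
Shadow price of varnish = 5.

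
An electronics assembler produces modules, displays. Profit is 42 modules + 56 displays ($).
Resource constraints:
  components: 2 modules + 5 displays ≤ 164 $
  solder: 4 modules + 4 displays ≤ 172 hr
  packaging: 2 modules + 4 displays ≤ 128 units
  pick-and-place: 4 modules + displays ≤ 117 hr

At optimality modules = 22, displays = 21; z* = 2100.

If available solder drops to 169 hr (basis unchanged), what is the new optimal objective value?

2079

Binding: solder and packaging. Non-binding: components (15 unused), pick-and-place (8 unused).
Since components, pick-and-place are not tight, their duals are 0.
From A_Bᵀ y = c: 4·y_solder + 2·y_packaging = 42; 4·y_solder + 4·y_packaging = 56.
Solving: y_solder = 7, y_packaging = 7.
Δz = y_solder·Δb = 7 × (-3) = -21, so new z* = 2100 − 21 = 2079.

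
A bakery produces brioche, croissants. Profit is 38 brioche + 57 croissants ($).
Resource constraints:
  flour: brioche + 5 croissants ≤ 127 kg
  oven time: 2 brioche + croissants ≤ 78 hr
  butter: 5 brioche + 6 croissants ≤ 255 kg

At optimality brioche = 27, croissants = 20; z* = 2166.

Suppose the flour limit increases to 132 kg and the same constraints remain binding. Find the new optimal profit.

Binding: flour and butter. Non-binding: oven time (4 unused).
By complementary slackness, y = 0 for the non-binding constraint.
From A_Bᵀ y = c: 1·y_flour + 5·y_butter = 38; 5·y_flour + 6·y_butter = 57.
→ y_flour = 3 and y_butter = 7.
Δz = y_flour·Δb = 3 × (5) = 15, so new z* = 2166 + 15 = 2181.

2181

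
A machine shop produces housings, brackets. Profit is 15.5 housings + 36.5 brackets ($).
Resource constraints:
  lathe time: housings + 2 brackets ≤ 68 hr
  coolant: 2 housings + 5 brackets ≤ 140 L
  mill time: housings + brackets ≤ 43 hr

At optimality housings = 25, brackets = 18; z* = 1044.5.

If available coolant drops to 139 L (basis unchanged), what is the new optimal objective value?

1037.5

Binding: coolant and mill time. Non-binding: lathe time (7 unused).
Slack constraints have shadow price 0 (complementary slackness).
The binding rows give the dual system: 2·y_coolant + 1·y_mill time = 15.5 and 5·y_coolant + 1·y_mill time = 36.5.
This yields shadow prices y_coolant = 7, y_mill time = 1.5.
Δz = y_coolant·Δb = 7 × (-1) = -7, so new z* = 1044.5 − 7 = 1037.5.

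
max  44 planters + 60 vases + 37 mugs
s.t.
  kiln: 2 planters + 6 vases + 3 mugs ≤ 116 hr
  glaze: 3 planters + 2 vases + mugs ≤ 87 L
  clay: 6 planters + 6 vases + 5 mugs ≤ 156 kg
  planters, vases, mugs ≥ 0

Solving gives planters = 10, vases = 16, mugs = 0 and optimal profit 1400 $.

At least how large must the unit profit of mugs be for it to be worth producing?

Check each constraint at x*: kiln 116/116 (tight); glaze 62/87 (slack 25); clay 156/156 (tight).
Slack constraints have shadow price 0 (complementary slackness).
The binding rows give the dual system: 2·y_kiln + 6·y_clay = 44 and 6·y_kiln + 6·y_clay = 60.
This yields shadow prices y_kiln = 4, y_clay = 6.
mugs enters the basis when its profit ≥ yᵀa₃ = 4·3 + 6·5 = 42.

42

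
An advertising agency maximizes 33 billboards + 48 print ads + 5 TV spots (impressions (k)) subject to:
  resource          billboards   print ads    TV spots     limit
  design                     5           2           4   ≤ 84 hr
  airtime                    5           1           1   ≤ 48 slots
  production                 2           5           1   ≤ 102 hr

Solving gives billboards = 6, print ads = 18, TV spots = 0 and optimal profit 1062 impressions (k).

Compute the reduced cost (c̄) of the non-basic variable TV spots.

-7

At the optimum: design uses 66 of 84 (slack = 18); airtime uses 48 of 48 (binding); production uses 102 of 102 (binding).
By complementary slackness, y = 0 for the non-binding constraint.
From A_Bᵀ y = c: 5·y_airtime + 2·y_production = 33; 1·y_airtime + 5·y_production = 48.
This yields shadow prices y_airtime = 3, y_production = 9.
Reduced cost of TV spots: c₃ − yᵀa₃ = 5 − (3·1 + 9·1) = 5 − 12 = -7.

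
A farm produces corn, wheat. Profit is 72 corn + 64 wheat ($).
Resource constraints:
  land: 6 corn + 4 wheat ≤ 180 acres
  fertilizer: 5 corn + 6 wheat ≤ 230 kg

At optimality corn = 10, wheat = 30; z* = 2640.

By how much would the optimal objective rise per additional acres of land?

At the optimum: land uses 180 of 180 (binding); fertilizer uses 230 of 230 (binding).
Dual feasibility on the basic columns requires 6·y_land + 5·y_fertilizer = 72, 4·y_land + 6·y_fertilizer = 64.
Solving: y_land = 7, y_fertilizer = 6.
Shadow price of land = 7.

7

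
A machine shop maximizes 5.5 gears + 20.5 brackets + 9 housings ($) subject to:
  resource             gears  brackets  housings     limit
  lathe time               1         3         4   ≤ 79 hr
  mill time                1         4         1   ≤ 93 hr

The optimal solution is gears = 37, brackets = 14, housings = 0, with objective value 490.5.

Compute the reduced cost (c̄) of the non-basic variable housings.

-1

Both lathe time and mill time are binding at x*.
The binding rows give the dual system: 1·y_lathe time + 1·y_mill time = 5.5 and 3·y_lathe time + 4·y_mill time = 20.5.
→ y_lathe time = 1.5 and y_mill time = 4.
Reduced cost of housings: c₃ − yᵀa₃ = 9 − (1.5·4 + 4·1) = 9 − 10 = -1.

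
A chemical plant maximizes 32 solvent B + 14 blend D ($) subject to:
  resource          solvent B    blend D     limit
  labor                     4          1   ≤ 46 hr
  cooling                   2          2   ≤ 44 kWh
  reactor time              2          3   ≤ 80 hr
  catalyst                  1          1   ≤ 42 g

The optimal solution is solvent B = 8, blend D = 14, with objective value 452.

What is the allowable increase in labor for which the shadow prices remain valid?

42

Binding constraints: labor, cooling. The basis is B = [[4,1],[2,2]] with det 6.
Per unit increase in labor, x* moves by d = (0.3333, -0.3333).
The basis stays optimal until blend D reaches 0; allowable increase = 42 hr.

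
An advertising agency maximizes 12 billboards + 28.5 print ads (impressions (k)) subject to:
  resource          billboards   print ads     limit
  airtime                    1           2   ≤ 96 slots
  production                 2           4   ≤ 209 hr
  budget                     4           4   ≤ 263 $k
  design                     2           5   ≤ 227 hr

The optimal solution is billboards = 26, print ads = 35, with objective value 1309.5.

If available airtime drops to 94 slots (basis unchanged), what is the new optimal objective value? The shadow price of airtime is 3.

1303.5

Δb = -2, so new z* = 1309.5 + (3)·(-2) = 1309.5 − 6 = 1303.5.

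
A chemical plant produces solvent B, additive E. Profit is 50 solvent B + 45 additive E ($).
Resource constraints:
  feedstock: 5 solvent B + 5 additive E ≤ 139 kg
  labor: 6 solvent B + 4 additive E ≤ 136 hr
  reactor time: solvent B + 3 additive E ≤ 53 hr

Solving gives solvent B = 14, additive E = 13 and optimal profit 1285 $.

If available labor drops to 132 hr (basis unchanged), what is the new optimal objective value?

Check each constraint at x*: feedstock 135/139 (slack 4); labor 136/136 (tight); reactor time 53/53 (tight).
Slack constraints have shadow price 0 (complementary slackness).
From A_Bᵀ y = c: 6·y_labor + 1·y_reactor time = 50; 4·y_labor + 3·y_reactor time = 45.
This yields shadow prices y_labor = 7.5, y_reactor time = 5.
Δz = y_labor·Δb = 7.5 × (-4) = -30, so new z* = 1285 − 30 = 1255.

1255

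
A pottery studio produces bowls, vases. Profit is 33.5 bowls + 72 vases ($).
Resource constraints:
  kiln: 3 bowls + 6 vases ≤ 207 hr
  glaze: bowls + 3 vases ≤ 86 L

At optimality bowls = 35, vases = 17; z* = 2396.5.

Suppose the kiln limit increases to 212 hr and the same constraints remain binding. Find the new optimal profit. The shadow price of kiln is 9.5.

2444

Δb = 5, so new z* = 2396.5 + (9.5)·(5) = 2396.5 + 47.5 = 2444.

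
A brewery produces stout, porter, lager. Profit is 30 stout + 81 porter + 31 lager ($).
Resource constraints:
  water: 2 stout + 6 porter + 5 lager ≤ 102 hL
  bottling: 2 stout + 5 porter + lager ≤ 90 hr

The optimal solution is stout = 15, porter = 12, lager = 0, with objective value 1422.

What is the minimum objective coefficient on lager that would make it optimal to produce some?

Check each constraint at x*: water 102/102 (tight); bottling 90/90 (tight).
From A_Bᵀ y = c: 2·y_water + 2·y_bottling = 30; 6·y_water + 5·y_bottling = 81.
→ y_water = 6 and y_bottling = 9.
lager enters the basis when its profit ≥ yᵀa₃ = 6·5 + 9·1 = 39.

39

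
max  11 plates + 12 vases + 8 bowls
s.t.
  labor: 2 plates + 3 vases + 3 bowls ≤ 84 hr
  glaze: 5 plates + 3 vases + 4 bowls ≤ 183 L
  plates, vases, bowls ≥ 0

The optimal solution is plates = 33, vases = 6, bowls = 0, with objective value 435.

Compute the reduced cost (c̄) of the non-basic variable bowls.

Check each constraint at x*: labor 84/84 (tight); glaze 183/183 (tight).
Dual feasibility on the basic columns requires 2·y_labor + 5·y_glaze = 11, 3·y_labor + 3·y_glaze = 12.
→ y_labor = 3 and y_glaze = 1.
Reduced cost of bowls: c₃ − yᵀa₃ = 8 − (3·3 + 1·4) = 8 − 13 = -5.

-5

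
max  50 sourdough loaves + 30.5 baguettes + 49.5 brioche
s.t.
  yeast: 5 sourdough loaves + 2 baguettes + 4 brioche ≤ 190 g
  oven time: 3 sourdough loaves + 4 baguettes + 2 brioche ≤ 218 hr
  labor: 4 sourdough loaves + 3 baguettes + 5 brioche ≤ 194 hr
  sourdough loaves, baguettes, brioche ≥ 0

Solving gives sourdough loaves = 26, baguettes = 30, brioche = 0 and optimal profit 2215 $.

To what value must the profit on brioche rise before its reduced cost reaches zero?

53.5

Check each constraint at x*: yeast 190/190 (tight); oven time 198/218 (slack 20); labor 194/194 (tight).
Slack constraints have shadow price 0 (complementary slackness).
The binding rows give the dual system: 5·y_yeast + 4·y_labor = 50 and 2·y_yeast + 3·y_labor = 30.5.
Solving: y_yeast = 4, y_labor = 7.5.
brioche enters the basis when its profit ≥ yᵀa₃ = 4·4 + 7.5·5 = 53.5.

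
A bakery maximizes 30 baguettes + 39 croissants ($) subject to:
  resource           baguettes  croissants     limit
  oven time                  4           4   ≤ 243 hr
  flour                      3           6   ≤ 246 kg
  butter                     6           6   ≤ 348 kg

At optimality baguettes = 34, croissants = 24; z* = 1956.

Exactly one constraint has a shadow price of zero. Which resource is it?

oven time: 232/243 (slack 11)
flour: 246/246 (binding)
butter: 348/348 (binding)
By complementary slackness, a constraint with positive slack has shadow price 0 → oven time.

oven time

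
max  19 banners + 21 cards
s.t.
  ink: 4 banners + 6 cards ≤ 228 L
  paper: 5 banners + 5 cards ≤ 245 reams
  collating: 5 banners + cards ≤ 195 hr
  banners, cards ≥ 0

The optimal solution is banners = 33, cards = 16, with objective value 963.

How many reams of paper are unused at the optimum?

0

paper used = 5·33 + 5·16 = 245; slack = 245 − 245 = 0.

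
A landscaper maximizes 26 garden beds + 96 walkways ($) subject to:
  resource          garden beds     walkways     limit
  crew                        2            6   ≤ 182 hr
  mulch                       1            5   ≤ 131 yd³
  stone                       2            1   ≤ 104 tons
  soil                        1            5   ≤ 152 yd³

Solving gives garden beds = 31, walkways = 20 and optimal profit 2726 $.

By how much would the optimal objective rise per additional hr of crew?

At the optimum: crew uses 182 of 182 (binding); mulch uses 131 of 131 (binding); stone uses 82 of 104 (slack = 22); soil uses 131 of 152 (slack = 21).
Since stone, soil are not tight, their duals are 0.
Dual feasibility on the basic columns requires 2·y_crew + 1·y_mulch = 26, 6·y_crew + 5·y_mulch = 96.
This yields shadow prices y_crew = 8.5, y_mulch = 9.
Shadow price of crew = 8.5.

8.5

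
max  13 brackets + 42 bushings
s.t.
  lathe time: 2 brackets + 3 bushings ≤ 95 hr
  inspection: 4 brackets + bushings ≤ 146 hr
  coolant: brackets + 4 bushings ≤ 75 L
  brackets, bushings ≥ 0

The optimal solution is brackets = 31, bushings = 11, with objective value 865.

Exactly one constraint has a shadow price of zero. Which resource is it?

lathe time: 95/95 (binding)
inspection: 135/146 (slack 11)
coolant: 75/75 (binding)
By complementary slackness, a constraint with positive slack has shadow price 0 → inspection.

inspection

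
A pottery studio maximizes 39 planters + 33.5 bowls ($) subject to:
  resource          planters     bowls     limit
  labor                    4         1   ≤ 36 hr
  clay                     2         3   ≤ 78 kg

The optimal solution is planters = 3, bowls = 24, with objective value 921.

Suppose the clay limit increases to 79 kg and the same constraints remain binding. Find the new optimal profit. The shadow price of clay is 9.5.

930.5

Δb = 1, so new z* = 921 + (9.5)·(1) = 921 + 9.5 = 930.5.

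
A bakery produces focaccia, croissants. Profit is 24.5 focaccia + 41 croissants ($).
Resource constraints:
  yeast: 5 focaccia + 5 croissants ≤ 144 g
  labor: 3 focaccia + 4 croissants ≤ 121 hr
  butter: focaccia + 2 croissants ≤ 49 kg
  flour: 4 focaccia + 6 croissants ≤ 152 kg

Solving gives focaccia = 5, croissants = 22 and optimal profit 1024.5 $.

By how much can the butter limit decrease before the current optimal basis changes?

Binding constraints: butter, flour. The basis is B = [[1,2],[4,6]] with det -2.
Per unit decrease in butter, x* moves by d = (3, -2).
The basis stays optimal until yeast becomes binding; allowable decrease = 1.8 kg.

1.8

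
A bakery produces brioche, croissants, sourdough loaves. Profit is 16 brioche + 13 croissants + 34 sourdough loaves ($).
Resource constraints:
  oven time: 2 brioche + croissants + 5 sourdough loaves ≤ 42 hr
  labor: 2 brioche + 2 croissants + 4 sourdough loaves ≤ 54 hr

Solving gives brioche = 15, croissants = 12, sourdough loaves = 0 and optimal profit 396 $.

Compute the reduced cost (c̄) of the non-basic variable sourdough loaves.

At the optimum: oven time uses 42 of 42 (binding); labor uses 54 of 54 (binding).
The binding rows give the dual system: 2·y_oven time + 2·y_labor = 16 and 1·y_oven time + 2·y_labor = 13.
Solving: y_oven time = 3, y_labor = 5.
Reduced cost of sourdough loaves: c₃ − yᵀa₃ = 34 − (3·5 + 5·4) = 34 − 35 = -1.

-1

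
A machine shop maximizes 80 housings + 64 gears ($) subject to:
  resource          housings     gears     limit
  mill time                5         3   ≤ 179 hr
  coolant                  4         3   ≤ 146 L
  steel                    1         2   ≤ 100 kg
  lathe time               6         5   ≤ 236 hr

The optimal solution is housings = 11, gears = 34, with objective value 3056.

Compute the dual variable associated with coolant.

8

At the optimum: mill time uses 157 of 179 (slack = 22); coolant uses 146 of 146 (binding); steel uses 79 of 100 (slack = 21); lathe time uses 236 of 236 (binding).
By complementary slackness, y = 0 for the non-binding constraints.
Dual feasibility on the basic columns requires 4·y_coolant + 6·y_lathe time = 80, 3·y_coolant + 5·y_lathe time = 64.
This yields shadow prices y_coolant = 8, y_lathe time = 8.
Shadow price of coolant = 8.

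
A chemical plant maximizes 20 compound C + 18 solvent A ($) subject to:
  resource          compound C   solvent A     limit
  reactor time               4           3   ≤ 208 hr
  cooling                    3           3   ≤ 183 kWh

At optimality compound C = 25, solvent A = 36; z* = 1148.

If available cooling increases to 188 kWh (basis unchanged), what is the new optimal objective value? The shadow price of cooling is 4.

1168

Δb = 5, so new z* = 1148 + (4)·(5) = 1148 + 20 = 1168.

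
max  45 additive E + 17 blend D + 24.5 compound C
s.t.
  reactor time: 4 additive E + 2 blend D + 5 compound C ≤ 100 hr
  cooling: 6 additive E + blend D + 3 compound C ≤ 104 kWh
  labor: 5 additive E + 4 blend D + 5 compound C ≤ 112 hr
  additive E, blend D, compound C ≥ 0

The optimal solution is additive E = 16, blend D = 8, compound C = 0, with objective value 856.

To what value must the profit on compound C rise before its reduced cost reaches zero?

30

At the optimum: reactor time uses 80 of 100 (slack = 20); cooling uses 104 of 104 (binding); labor uses 112 of 112 (binding).
By complementary slackness, y = 0 for the non-binding constraint.
Dual feasibility on the basic columns requires 6·y_cooling + 5·y_labor = 45, 1·y_cooling + 4·y_labor = 17.
→ y_cooling = 5 and y_labor = 3.
compound C enters the basis when its profit ≥ yᵀa₃ = 5·3 + 3·5 = 30.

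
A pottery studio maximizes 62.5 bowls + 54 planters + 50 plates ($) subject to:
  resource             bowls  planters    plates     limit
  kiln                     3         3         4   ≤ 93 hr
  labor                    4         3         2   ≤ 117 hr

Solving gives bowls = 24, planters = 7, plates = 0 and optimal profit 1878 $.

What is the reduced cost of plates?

-5

Check each constraint at x*: kiln 93/93 (tight); labor 117/117 (tight).
Dual feasibility on the basic columns requires 3·y_kiln + 4·y_labor = 62.5, 3·y_kiln + 3·y_labor = 54.
Solving: y_kiln = 9.5, y_labor = 8.5.
Reduced cost of plates: c₃ − yᵀa₃ = 50 − (9.5·4 + 8.5·2) = 50 − 55 = -5.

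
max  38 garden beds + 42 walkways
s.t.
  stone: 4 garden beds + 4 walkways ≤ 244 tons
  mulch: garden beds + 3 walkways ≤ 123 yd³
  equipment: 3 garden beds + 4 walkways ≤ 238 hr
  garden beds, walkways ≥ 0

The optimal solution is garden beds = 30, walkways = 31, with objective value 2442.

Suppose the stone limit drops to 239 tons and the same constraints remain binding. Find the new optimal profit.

Check each constraint at x*: stone 244/244 (tight); mulch 123/123 (tight); equipment 214/238 (slack 24).
Slack constraints have shadow price 0 (complementary slackness).
Dual feasibility on the basic columns requires 4·y_stone + 1·y_mulch = 38, 4·y_stone + 3·y_mulch = 42.
Solving: y_stone = 9, y_mulch = 2.
Δz = y_stone·Δb = 9 × (-5) = -45, so new z* = 2442 − 45 = 2397.

2397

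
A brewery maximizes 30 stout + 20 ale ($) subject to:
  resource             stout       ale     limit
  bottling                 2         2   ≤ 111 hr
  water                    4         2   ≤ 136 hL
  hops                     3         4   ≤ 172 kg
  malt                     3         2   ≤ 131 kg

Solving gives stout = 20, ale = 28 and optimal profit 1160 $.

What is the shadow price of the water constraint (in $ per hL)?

Binding: water and hops. Non-binding: bottling (15 unused), malt (15 unused).
Since bottling, malt are not tight, their duals are 0.
Dual feasibility on the basic columns requires 4·y_water + 3·y_hops = 30, 2·y_water + 4·y_hops = 20.
→ y_water = 6 and y_hops = 2.
Shadow price of water = 6.

6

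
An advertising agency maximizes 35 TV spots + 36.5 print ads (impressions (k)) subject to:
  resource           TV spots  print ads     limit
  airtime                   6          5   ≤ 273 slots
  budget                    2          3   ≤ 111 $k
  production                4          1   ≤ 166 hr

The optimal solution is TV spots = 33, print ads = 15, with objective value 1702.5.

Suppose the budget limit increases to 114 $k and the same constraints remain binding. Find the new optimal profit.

1719

At the optimum: airtime uses 273 of 273 (binding); budget uses 111 of 111 (binding); production uses 147 of 166 (slack = 19).
Slack constraints have shadow price 0 (complementary slackness).
From A_Bᵀ y = c: 6·y_airtime + 2·y_budget = 35; 5·y_airtime + 3·y_budget = 36.5.
→ y_airtime = 4 and y_budget = 5.5.
Δz = y_budget·Δb = 5.5 × (3) = 16.5, so new z* = 1702.5 + 16.5 = 1719.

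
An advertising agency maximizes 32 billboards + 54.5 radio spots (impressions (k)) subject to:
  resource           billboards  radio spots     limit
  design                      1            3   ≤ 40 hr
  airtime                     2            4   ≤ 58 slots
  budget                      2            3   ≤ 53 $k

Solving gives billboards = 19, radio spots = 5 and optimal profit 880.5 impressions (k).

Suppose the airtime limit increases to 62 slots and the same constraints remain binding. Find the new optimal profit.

906.5

Check each constraint at x*: design 34/40 (slack 6); airtime 58/58 (tight); budget 53/53 (tight).
Slack constraints have shadow price 0 (complementary slackness).
The binding rows give the dual system: 2·y_airtime + 2·y_budget = 32 and 4·y_airtime + 3·y_budget = 54.5.
→ y_airtime = 6.5 and y_budget = 9.5.
Δz = y_airtime·Δb = 6.5 × (4) = 26, so new z* = 880.5 + 26 = 906.5.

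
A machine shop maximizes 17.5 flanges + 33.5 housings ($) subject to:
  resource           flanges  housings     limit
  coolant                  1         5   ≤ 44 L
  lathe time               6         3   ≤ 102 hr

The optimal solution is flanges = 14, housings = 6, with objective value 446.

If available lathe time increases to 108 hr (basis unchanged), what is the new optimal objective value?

At the optimum: coolant uses 44 of 44 (binding); lathe time uses 102 of 102 (binding).
Dual feasibility on the basic columns requires 1·y_coolant + 6·y_lathe time = 17.5, 5·y_coolant + 3·y_lathe time = 33.5.
→ y_coolant = 5.5 and y_lathe time = 2.
Δz = y_lathe time·Δb = 2 × (6) = 12, so new z* = 446 + 12 = 458.

458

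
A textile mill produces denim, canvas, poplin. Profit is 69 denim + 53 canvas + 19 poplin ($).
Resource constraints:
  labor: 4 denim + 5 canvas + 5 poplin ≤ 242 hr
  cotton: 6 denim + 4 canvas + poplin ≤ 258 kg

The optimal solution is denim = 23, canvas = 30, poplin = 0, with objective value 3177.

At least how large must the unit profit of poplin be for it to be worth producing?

24.5

Both labor and cotton are binding at x*.
From A_Bᵀ y = c: 4·y_labor + 6·y_cotton = 69; 5·y_labor + 4·y_cotton = 53.
This yields shadow prices y_labor = 3, y_cotton = 9.5.
poplin enters the basis when its profit ≥ yᵀa₃ = 3·5 + 9.5·1 = 24.5.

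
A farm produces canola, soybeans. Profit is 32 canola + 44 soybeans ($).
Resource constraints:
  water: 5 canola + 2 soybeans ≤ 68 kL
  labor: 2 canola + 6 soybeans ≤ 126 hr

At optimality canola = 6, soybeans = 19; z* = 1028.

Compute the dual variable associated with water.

4

At the optimum: water uses 68 of 68 (binding); labor uses 126 of 126 (binding).
The binding rows give the dual system: 5·y_water + 2·y_labor = 32 and 2·y_water + 6·y_labor = 44.
This yields shadow prices y_water = 4, y_labor = 6.
Shadow price of water = 4.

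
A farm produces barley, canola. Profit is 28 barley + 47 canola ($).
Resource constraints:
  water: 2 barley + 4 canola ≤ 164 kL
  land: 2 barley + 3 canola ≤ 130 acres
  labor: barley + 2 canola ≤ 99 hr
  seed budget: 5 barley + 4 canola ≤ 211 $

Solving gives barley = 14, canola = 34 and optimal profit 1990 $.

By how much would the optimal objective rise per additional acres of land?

At the optimum: water uses 164 of 164 (binding); land uses 130 of 130 (binding); labor uses 82 of 99 (slack = 17); seed budget uses 206 of 211 (slack = 5).
Since labor, seed budget are not tight, their duals are 0.
The binding rows give the dual system: 2·y_water + 2·y_land = 28 and 4·y_water + 3·y_land = 47.
Solving: y_water = 5, y_land = 9.
Shadow price of land = 9.

9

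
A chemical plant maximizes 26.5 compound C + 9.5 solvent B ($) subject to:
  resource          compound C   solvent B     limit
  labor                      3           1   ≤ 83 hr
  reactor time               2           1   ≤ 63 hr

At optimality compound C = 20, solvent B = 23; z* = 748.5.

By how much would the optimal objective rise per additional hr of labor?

7.5

Check each constraint at x*: labor 83/83 (tight); reactor time 63/63 (tight).
The binding rows give the dual system: 3·y_labor + 2·y_reactor time = 26.5 and 1·y_labor + 1·y_reactor time = 9.5.
This yields shadow prices y_labor = 7.5, y_reactor time = 2.
Shadow price of labor = 7.5.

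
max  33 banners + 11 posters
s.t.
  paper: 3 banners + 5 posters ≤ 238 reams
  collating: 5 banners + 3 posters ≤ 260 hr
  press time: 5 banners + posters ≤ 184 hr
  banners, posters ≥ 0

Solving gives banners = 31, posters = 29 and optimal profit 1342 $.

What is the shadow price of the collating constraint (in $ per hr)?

0

At the optimum: paper uses 238 of 238 (binding); collating uses 242 of 260 (slack = 18); press time uses 184 of 184 (binding).
Slack constraints have shadow price 0 (complementary slackness).
The binding rows give the dual system: 3·y_paper + 5·y_press time = 33 and 5·y_paper + 1·y_press time = 11.
Solving: y_paper = 1, y_press time = 6.
Shadow price of collating = 0.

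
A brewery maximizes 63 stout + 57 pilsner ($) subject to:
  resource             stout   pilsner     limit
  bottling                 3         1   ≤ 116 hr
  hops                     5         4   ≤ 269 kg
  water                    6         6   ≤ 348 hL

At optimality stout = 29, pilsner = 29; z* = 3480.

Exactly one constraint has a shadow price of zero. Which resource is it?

hops

bottling: 116/116 (binding)
hops: 261/269 (slack 8)
water: 348/348 (binding)
By complementary slackness, a constraint with positive slack has shadow price 0 → hops.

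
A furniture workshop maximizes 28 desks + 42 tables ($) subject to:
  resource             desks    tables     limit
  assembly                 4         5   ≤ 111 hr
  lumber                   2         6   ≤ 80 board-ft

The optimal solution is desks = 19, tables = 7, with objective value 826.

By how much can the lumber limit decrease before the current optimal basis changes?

Binding constraints: assembly, lumber. The basis is B = [[4,5],[2,6]] with det 14.
Per unit decrease in lumber, x* moves by d = (0.3571, -0.2857).
The basis stays optimal until tables reaches 0; allowable decrease = 24.5 board-ft.

24.5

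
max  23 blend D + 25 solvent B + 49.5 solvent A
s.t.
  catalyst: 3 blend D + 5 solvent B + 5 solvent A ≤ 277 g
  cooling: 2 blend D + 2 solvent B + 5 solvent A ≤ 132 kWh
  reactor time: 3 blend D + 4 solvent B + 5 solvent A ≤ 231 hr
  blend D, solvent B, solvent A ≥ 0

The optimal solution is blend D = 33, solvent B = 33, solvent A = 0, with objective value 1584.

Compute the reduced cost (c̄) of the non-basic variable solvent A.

Binding: cooling and reactor time. Non-binding: catalyst (13 unused).
By complementary slackness, y = 0 for the non-binding constraint.
The binding rows give the dual system: 2·y_cooling + 3·y_reactor time = 23 and 2·y_cooling + 4·y_reactor time = 25.
Solving: y_cooling = 8.5, y_reactor time = 2.
Reduced cost of solvent A: c₃ − yᵀa₃ = 49.5 − (8.5·5 + 2·5) = 49.5 − 52.5 = -3.

-3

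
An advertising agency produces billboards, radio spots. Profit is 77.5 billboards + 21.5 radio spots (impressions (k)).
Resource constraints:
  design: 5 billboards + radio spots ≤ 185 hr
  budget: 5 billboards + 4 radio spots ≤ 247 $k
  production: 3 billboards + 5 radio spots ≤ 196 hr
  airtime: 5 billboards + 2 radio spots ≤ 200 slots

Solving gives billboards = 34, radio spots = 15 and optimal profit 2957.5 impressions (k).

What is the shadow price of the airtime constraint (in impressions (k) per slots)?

Check each constraint at x*: design 185/185 (tight); budget 230/247 (slack 17); production 177/196 (slack 19); airtime 200/200 (tight).
Since budget, production are not tight, their duals are 0.
From A_Bᵀ y = c: 5·y_design + 5·y_airtime = 77.5; 1·y_design + 2·y_airtime = 21.5.
Solving: y_design = 9.5, y_airtime = 6.
Shadow price of airtime = 6.

6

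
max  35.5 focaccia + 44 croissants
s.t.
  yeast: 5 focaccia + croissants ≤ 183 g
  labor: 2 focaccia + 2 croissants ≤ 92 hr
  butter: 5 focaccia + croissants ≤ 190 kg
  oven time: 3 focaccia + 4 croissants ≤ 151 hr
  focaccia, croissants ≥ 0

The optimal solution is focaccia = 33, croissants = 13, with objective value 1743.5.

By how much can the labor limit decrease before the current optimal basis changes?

Binding constraints: labor, oven time. The basis is B = [[2,2],[3,4]] with det 2.
Per unit decrease in labor, x* moves by d = (-2, 1.5).
The basis stays optimal until focaccia reaches 0; allowable decrease = 16.5 hr.

16.5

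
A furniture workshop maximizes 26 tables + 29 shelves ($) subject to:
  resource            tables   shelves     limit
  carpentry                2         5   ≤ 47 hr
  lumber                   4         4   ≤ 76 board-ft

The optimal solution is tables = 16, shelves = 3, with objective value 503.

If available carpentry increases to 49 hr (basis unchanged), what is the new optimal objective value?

At the optimum: carpentry uses 47 of 47 (binding); lumber uses 76 of 76 (binding).
From A_Bᵀ y = c: 2·y_carpentry + 4·y_lumber = 26; 5·y_carpentry + 4·y_lumber = 29.
Solving: y_carpentry = 1, y_lumber = 6.
Δz = y_carpentry·Δb = 1 × (2) = 2, so new z* = 503 + 2 = 505.

505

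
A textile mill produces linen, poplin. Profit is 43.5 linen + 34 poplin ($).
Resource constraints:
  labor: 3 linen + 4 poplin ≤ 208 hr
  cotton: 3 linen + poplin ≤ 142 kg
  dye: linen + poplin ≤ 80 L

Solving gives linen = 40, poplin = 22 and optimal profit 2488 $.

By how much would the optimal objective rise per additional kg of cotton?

8

Check each constraint at x*: labor 208/208 (tight); cotton 142/142 (tight); dye 62/80 (slack 18).
By complementary slackness, y = 0 for the non-binding constraint.
Dual feasibility on the basic columns requires 3·y_labor + 3·y_cotton = 43.5, 4·y_labor + 1·y_cotton = 34.
Solving: y_labor = 6.5, y_cotton = 8.
Shadow price of cotton = 8.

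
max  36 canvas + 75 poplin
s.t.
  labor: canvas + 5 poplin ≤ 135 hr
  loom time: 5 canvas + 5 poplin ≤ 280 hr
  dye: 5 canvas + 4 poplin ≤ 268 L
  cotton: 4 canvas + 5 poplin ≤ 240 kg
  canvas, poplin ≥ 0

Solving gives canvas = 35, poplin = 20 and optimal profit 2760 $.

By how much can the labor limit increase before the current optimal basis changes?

105

Binding constraints: labor, cotton. The basis is B = [[1,5],[4,5]] with det -15.
Per unit increase in labor, x* moves by d = (-0.3333, 0.2667).
The basis stays optimal until canvas reaches 0; allowable increase = 105 hr.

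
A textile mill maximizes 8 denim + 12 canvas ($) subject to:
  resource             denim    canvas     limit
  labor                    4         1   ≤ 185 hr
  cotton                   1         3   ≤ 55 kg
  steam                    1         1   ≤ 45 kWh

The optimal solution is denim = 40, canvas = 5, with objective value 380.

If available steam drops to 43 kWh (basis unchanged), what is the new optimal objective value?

Binding: cotton and steam. Non-binding: labor (20 unused).
By complementary slackness, y = 0 for the non-binding constraint.
The binding rows give the dual system: 1·y_cotton + 1·y_steam = 8 and 3·y_cotton + 1·y_steam = 12.
Solving: y_cotton = 2, y_steam = 6.
Δz = y_steam·Δb = 6 × (-2) = -12, so new z* = 380 − 12 = 368.

368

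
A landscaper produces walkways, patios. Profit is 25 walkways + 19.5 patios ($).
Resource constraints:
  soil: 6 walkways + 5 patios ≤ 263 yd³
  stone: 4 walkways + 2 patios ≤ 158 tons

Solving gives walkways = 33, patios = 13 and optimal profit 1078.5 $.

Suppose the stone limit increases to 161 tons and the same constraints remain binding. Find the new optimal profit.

1081.5

Both soil and stone are binding at x*.
Dual feasibility on the basic columns requires 6·y_soil + 4·y_stone = 25, 5·y_soil + 2·y_stone = 19.5.
Solving: y_soil = 3.5, y_stone = 1.
Δz = y_stone·Δb = 1 × (3) = 3, so new z* = 1078.5 + 3 = 1081.5.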